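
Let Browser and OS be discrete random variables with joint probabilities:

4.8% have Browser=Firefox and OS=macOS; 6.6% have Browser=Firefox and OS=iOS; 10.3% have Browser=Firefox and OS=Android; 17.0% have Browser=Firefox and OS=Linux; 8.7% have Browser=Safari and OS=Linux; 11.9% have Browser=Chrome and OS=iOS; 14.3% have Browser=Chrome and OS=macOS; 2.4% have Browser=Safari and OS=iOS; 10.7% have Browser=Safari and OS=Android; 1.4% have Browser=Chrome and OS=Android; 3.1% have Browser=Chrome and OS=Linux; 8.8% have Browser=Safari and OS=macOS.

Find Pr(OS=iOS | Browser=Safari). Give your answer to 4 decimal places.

P(Browser=Safari) = 0.088 + 0.087 + 0.024 + 0.107 = 0.306.
P(OS=iOS | Browser=Safari) = 0.024/0.306 = 0.0784.

0.0784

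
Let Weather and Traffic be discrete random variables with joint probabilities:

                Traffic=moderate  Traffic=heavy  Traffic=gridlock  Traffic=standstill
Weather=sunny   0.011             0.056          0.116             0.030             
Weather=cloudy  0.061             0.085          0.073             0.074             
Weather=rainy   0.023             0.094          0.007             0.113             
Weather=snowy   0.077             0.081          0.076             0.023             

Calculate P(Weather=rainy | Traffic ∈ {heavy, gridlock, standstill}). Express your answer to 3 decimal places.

P(Traffic=heavy) = 0.056 + 0.085 + 0.094 + 0.081 = 0.316.
P(Traffic=gridlock) = 0.116 + 0.073 + 0.007 + 0.076 = 0.272.
P(Traffic=standstill) = 0.030 + 0.074 + 0.113 + 0.023 = 0.240.
P(Traffic ∈ {heavy, gridlock, standstill}) = 0.316 + 0.272 + 0.240 = 0.828; P(Weather=rainy, Traffic ∈ {heavy, gridlock, standstill}) = 0.094 + 0.007 + 0.113 = 0.214.
P(Weather=rainy | Traffic ∈ {heavy, gridlock, standstill}) = 0.214/0.828 = 0.258.

0.258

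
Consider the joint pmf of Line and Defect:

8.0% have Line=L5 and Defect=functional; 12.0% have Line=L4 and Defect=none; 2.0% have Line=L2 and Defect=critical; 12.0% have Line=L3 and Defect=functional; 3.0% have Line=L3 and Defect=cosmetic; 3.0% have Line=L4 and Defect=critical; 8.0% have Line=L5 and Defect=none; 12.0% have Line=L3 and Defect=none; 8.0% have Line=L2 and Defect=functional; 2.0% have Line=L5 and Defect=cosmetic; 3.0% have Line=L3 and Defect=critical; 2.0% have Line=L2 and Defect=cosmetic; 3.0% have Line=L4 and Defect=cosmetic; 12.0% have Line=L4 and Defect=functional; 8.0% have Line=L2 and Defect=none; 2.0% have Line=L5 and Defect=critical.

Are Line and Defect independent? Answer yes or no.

Every cell satisfies P(Line,Defect) = P(Line)·P(Defect). For instance P(Line=L4) = 0.300, P(Defect=critical) = 0.100, and 0.300×0.100 = 0.030 matches the joint entry. So Line and Defect are independent.

yes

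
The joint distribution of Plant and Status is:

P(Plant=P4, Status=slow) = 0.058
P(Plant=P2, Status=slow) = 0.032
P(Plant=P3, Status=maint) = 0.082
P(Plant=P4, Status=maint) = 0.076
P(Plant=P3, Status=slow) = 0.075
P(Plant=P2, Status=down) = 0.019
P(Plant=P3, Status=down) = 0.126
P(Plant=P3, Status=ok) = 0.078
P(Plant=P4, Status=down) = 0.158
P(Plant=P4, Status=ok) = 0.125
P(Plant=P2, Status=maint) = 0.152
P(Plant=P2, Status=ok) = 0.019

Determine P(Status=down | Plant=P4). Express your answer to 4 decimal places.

0.3789

P(Plant=P4) = 0.125 + 0.058 + 0.158 + 0.076 = 0.417.
P(Status=down | Plant=P4) = 0.158/0.417 = 0.3789.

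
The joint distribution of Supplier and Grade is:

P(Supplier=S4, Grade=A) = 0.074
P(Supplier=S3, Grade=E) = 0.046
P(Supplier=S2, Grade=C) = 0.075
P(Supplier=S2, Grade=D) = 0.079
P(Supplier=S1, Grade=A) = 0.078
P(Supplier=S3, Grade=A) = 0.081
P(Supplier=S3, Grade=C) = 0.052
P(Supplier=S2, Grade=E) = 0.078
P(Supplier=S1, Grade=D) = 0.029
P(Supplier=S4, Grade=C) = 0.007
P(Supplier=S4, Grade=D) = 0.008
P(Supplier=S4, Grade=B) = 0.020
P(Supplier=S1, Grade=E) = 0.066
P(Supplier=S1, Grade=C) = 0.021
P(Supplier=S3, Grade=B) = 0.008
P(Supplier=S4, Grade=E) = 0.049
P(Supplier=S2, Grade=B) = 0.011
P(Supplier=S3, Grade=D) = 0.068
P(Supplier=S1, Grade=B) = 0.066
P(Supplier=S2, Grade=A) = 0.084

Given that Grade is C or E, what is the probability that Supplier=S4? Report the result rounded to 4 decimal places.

0.1421

P(Grade=C) = 0.021 + 0.075 + 0.052 + 0.007 = 0.155.
P(Grade=E) = 0.066 + 0.078 + 0.046 + 0.049 = 0.239.
P(Grade ∈ {C, E}) = 0.155 + 0.239 = 0.394; P(Supplier=S4, Grade ∈ {C, E}) = 0.007 + 0.049 = 0.056.
P(Supplier=S4 | Grade ∈ {C, E}) = 0.056/0.394 = 0.1421.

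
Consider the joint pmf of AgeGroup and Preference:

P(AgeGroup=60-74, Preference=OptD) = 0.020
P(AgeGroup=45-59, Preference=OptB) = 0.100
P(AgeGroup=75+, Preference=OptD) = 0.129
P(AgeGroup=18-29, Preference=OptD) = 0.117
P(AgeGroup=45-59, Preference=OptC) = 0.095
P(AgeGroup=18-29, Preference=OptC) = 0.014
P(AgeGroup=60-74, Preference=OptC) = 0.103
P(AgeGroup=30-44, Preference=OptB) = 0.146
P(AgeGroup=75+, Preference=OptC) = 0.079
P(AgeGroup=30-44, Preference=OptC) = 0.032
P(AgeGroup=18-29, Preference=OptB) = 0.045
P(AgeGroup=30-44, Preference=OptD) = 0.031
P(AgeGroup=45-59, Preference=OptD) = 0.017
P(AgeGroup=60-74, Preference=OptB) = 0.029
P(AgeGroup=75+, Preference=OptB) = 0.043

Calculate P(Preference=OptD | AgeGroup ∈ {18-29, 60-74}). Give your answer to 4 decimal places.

0.4177

P(AgeGroup=18-29) = 0.045 + 0.014 + 0.117 = 0.176.
P(AgeGroup=60-74) = 0.029 + 0.103 + 0.020 = 0.152.
P(AgeGroup ∈ {18-29, 60-74}) = 0.176 + 0.152 = 0.328; P(Preference=OptD, AgeGroup ∈ {18-29, 60-74}) = 0.117 + 0.020 = 0.137.
P(Preference=OptD | AgeGroup ∈ {18-29, 60-74}) = 0.137/0.328 = 0.4177.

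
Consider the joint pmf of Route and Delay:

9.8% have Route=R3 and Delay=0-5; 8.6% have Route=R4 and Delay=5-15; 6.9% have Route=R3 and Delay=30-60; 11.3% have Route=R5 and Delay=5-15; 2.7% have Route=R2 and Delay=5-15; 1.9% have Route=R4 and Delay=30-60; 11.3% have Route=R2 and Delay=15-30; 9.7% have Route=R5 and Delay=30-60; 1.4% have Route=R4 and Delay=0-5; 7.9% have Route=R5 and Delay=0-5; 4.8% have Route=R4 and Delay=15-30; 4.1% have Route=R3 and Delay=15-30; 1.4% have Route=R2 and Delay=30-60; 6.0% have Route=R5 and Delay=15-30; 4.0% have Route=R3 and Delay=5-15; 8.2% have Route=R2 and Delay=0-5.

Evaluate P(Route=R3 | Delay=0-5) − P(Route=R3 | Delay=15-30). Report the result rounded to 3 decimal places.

P(Delay=0-5) = 0.082 + 0.098 + 0.014 + 0.079 = 0.273; P(Route=R3 | Delay=0-5) = 0.098/0.273 = 0.3590.
P(Delay=15-30) = 0.113 + 0.041 + 0.048 + 0.060 = 0.262; P(Route=R3 | Delay=15-30) = 0.041/0.262 = 0.1565.
Difference = 0.202.

0.202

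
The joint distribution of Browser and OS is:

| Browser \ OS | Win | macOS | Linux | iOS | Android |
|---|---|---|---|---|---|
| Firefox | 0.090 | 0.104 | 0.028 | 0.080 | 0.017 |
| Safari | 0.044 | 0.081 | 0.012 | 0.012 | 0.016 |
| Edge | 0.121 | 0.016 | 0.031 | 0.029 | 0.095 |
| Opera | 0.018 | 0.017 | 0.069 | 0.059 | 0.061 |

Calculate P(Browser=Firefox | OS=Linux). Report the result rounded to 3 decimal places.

P(OS=Linux) = 0.028 + 0.012 + 0.031 + 0.069 = 0.140.
P(Browser=Firefox | OS=Linux) = 0.028/0.140 = 0.200.

0.200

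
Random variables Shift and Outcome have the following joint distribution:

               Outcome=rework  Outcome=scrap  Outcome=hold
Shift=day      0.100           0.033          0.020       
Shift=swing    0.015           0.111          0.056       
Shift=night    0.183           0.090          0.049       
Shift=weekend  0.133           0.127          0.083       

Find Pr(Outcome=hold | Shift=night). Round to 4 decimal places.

P(Shift=night) = 0.183 + 0.090 + 0.049 = 0.322.
P(Outcome=hold | Shift=night) = 0.049/0.322 = 0.1522.

0.1522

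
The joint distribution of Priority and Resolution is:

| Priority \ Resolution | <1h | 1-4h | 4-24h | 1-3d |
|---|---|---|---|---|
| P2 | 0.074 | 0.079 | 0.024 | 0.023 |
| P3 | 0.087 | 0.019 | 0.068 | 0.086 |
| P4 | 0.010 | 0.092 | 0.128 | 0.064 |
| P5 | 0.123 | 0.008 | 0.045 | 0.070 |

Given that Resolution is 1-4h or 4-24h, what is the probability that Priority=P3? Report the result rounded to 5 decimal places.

P(Resolution=1-4h) = 0.079 + 0.019 + 0.092 + 0.008 = 0.198.
P(Resolution=4-24h) = 0.024 + 0.068 + 0.128 + 0.045 = 0.265.
P(Resolution ∈ {1-4h, 4-24h}) = 0.198 + 0.265 = 0.463; P(Priority=P3, Resolution ∈ {1-4h, 4-24h}) = 0.019 + 0.068 = 0.087.
P(Priority=P3 | Resolution ∈ {1-4h, 4-24h}) = 0.087/0.463 = 0.18790.

0.18790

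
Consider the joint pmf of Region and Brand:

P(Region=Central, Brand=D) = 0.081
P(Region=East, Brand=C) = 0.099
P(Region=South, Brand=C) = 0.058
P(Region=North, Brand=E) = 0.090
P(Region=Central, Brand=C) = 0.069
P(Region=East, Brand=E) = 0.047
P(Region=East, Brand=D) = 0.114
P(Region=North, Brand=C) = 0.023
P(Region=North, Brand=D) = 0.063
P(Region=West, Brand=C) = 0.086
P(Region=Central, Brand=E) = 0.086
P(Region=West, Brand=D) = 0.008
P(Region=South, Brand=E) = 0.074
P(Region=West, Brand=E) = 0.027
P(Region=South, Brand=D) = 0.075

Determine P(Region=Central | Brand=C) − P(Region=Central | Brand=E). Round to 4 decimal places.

P(Brand=C) = 0.023 + 0.058 + 0.099 + 0.086 + 0.069 = 0.335; P(Region=Central | Brand=C) = 0.069/0.335 = 0.20597.
P(Brand=E) = 0.090 + 0.074 + 0.047 + 0.027 + 0.086 = 0.324; P(Region=Central | Brand=E) = 0.086/0.324 = 0.26543.
Difference = -0.0595.

-0.0595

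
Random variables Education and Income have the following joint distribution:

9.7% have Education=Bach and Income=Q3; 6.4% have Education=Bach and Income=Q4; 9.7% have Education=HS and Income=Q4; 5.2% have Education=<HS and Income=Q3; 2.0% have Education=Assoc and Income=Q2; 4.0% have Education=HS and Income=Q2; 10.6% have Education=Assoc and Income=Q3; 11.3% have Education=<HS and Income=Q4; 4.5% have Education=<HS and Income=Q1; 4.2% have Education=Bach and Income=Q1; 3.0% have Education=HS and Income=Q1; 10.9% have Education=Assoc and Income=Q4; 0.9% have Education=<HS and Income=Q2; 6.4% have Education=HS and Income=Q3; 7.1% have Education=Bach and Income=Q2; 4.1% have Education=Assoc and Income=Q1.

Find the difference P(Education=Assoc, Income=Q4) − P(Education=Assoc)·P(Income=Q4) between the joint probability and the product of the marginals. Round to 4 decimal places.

P(Education=Assoc) = 0.041 + 0.020 + 0.106 + 0.109 = 0.276.
P(Income=Q4) = 0.113 + 0.097 + 0.109 + 0.064 = 0.383.
P(Education=Assoc, Income=Q4) − P(Education=Assoc)P(Income=Q4) = 0.109 − 0.276×0.383 = 0.0033.

0.0033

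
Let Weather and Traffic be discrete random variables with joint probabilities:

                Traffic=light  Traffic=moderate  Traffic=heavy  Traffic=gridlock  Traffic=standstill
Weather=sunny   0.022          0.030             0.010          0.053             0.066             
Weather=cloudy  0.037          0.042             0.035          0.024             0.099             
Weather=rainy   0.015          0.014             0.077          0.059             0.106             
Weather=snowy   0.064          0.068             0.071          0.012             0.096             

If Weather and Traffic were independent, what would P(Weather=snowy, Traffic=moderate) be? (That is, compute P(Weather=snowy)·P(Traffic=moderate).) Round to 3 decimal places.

P(Weather=snowy) = 0.064 + 0.068 + 0.071 + 0.012 + 0.096 = 0.311.
P(Traffic=moderate) = 0.030 + 0.042 + 0.014 + 0.068 = 0.154.
Product: 0.311 × 0.154 = 0.048.

0.048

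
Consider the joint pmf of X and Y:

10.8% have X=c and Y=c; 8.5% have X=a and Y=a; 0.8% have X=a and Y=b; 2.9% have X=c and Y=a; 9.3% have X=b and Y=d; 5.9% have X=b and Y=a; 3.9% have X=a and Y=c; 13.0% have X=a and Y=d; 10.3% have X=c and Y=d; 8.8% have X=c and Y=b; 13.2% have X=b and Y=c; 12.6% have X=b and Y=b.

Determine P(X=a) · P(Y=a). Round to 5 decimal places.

0.04533

P(X=a) = 0.085 + 0.008 + 0.039 + 0.130 = 0.262.
P(Y=a) = 0.085 + 0.059 + 0.029 = 0.173.
Product: 0.262 × 0.173 = 0.04533.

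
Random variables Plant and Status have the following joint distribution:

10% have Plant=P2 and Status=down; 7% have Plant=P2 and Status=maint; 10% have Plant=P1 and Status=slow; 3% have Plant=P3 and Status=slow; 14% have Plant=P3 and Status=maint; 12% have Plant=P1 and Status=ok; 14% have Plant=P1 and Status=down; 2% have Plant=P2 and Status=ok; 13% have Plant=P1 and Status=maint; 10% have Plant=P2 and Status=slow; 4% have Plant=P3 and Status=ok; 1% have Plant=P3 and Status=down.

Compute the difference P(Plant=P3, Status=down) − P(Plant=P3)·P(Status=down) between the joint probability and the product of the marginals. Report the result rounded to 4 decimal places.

-0.0450

P(Plant=P3) = 0.04 + 0.03 + 0.01 + 0.14 = 0.22.
P(Status=down) = 0.14 + 0.10 + 0.01 = 0.25.
P(Plant=P3, Status=down) − P(Plant=P3)P(Status=down) = 0.01 − 0.22×0.25 = -0.0450.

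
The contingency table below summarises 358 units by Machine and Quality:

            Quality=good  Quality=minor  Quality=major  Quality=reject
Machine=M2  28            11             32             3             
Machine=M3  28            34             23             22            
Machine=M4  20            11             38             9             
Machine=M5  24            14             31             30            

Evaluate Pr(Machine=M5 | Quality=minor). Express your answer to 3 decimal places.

0.200

Total with Quality=minor: 11 + 34 + 11 + 14 = 70.
P(Machine=M5 | Quality=minor) = 14/70 = 0.200.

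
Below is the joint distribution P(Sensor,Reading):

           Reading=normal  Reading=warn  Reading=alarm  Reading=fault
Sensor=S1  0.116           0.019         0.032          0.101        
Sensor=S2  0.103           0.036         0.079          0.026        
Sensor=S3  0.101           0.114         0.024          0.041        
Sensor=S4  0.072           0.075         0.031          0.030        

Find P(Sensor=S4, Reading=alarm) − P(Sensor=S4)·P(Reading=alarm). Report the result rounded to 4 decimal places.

-0.0035

P(Sensor=S4) = 0.072 + 0.075 + 0.031 + 0.030 = 0.208.
P(Reading=alarm) = 0.032 + 0.079 + 0.024 + 0.031 = 0.166.
P(Sensor=S4, Reading=alarm) − P(Sensor=S4)P(Reading=alarm) = 0.031 − 0.208×0.166 = -0.0035.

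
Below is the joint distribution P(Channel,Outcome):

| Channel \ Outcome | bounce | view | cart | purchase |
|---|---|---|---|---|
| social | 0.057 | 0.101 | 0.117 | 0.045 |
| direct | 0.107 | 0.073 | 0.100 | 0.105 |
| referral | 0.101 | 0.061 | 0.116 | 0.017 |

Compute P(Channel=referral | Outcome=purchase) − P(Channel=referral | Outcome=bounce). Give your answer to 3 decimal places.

-0.279

P(Outcome=purchase) = 0.045 + 0.105 + 0.017 = 0.167; P(Channel=referral | Outcome=purchase) = 0.017/0.167 = 0.1018.
P(Outcome=bounce) = 0.057 + 0.107 + 0.101 = 0.265; P(Channel=referral | Outcome=bounce) = 0.101/0.265 = 0.3811.
Difference = -0.279.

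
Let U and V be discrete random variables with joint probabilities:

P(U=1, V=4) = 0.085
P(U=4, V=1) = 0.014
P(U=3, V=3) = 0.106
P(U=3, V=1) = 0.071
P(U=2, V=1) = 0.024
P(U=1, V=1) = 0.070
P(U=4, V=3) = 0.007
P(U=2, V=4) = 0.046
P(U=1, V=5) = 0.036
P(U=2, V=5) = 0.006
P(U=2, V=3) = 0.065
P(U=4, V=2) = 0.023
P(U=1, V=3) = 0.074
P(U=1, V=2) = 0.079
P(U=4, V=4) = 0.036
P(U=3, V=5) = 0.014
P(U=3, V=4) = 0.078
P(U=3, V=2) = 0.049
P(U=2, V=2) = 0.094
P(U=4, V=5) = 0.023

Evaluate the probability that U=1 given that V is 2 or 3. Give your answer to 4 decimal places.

0.3078

P(V=2) = 0.079 + 0.094 + 0.049 + 0.023 = 0.245.
P(V=3) = 0.074 + 0.065 + 0.106 + 0.007 = 0.252.
P(V ∈ {2, 3}) = 0.245 + 0.252 = 0.497; P(U=1, V ∈ {2, 3}) = 0.079 + 0.074 = 0.153.
P(U=1 | V ∈ {2, 3}) = 0.153/0.497 = 0.3078.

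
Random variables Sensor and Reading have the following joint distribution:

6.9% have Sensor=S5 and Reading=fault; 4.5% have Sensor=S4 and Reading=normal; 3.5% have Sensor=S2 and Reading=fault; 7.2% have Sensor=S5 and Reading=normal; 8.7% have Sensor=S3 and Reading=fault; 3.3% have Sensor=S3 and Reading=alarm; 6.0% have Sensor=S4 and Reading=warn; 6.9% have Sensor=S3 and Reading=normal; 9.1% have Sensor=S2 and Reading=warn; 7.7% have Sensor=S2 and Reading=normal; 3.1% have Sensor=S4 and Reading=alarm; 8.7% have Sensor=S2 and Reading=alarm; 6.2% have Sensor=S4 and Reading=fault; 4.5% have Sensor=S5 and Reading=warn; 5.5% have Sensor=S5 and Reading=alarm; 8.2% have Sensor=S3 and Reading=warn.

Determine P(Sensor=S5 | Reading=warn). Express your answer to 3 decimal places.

0.162

P(Reading=warn) = 0.091 + 0.082 + 0.060 + 0.045 = 0.278.
P(Sensor=S5 | Reading=warn) = 0.045/0.278 = 0.162.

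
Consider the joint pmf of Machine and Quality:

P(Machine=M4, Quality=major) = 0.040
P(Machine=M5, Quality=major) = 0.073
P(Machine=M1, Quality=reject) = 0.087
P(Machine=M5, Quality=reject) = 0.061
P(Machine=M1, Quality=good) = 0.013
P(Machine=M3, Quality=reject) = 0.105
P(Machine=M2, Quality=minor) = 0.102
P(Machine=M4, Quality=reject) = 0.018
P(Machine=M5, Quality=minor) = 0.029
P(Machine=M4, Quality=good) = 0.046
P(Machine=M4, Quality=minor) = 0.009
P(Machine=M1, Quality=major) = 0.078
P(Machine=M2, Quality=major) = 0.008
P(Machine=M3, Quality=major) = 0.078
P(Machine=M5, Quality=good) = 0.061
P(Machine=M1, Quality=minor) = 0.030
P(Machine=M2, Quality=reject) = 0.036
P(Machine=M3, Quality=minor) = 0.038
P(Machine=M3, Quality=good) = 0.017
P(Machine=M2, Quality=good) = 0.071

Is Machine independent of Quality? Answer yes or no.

no

P(Machine=M2) = 0.217 and P(Quality=minor) = 0.208, so their product is 0.04514, but P(Machine=M2, Quality=minor) = 0.102. Since these differ, Machine and Quality are not independent.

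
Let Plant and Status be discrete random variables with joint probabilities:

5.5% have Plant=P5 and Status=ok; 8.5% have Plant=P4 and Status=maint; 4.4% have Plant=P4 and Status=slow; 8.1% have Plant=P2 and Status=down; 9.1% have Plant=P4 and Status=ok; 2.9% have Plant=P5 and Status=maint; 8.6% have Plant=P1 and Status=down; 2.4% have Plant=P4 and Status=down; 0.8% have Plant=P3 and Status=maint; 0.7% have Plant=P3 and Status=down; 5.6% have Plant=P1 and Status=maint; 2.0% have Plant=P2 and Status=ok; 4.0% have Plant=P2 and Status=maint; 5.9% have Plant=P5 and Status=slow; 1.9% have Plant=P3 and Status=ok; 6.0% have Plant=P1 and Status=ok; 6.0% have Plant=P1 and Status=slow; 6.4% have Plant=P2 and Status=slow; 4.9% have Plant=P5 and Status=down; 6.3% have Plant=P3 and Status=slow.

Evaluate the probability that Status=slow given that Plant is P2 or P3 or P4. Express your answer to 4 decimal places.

P(Plant=P2) = 0.020 + 0.064 + 0.081 + 0.040 = 0.205.
P(Plant=P3) = 0.019 + 0.063 + 0.007 + 0.008 = 0.097.
P(Plant=P4) = 0.091 + 0.044 + 0.024 + 0.085 = 0.244.
P(Plant ∈ {P2, P3, P4}) = 0.205 + 0.097 + 0.244 = 0.546; P(Status=slow, Plant ∈ {P2, P3, P4}) = 0.064 + 0.063 + 0.044 = 0.171.
P(Status=slow | Plant ∈ {P2, P3, P4}) = 0.171/0.546 = 0.3132.

0.3132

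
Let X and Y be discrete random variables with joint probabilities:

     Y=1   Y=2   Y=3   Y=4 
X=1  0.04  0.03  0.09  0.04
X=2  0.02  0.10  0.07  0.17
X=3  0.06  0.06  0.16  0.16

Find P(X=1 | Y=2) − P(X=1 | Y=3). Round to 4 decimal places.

-0.1234

P(Y=2) = 0.03 + 0.10 + 0.06 = 0.19; P(X=1 | Y=2) = 0.03/0.19 = 0.15789.
P(Y=3) = 0.09 + 0.07 + 0.16 = 0.32; P(X=1 | Y=3) = 0.09/0.32 = 0.28125.
Difference = -0.1234.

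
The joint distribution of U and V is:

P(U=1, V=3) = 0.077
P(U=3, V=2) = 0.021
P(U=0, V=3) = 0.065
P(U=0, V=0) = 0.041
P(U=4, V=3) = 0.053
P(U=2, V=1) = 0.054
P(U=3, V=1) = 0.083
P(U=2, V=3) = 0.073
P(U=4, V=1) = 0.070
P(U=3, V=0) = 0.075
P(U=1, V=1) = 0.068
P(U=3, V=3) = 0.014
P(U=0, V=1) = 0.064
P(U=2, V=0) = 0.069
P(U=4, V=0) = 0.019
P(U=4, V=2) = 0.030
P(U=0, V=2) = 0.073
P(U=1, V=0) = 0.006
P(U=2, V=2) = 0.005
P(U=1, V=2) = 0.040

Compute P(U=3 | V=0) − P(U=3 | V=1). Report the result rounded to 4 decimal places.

0.1123

P(V=0) = 0.041 + 0.006 + 0.069 + 0.075 + 0.019 = 0.210; P(U=3 | V=0) = 0.075/0.210 = 0.35714.
P(V=1) = 0.064 + 0.068 + 0.054 + 0.083 + 0.070 = 0.339; P(U=3 | V=1) = 0.083/0.339 = 0.24484.
Difference = 0.1123.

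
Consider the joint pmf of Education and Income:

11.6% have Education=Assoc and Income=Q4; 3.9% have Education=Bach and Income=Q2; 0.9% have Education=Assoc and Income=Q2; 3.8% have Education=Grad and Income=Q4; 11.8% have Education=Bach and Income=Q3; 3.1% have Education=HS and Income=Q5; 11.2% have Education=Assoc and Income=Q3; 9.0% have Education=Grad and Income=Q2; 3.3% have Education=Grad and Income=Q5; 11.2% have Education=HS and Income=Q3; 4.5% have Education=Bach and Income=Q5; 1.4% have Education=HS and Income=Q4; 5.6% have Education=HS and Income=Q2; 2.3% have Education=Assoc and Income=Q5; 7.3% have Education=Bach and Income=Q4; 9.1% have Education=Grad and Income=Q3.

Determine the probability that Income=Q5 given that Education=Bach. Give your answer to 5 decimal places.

P(Education=Bach) = 0.039 + 0.118 + 0.073 + 0.045 = 0.275.
P(Income=Q5 | Education=Bach) = 0.045/0.275 = 0.16364.

0.16364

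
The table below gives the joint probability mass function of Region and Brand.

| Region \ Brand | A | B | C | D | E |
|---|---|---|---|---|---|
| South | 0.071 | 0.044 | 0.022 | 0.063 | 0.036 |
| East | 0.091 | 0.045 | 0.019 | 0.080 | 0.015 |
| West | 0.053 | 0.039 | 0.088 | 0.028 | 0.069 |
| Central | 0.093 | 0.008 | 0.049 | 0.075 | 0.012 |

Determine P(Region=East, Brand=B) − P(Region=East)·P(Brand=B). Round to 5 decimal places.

0.01100

P(Region=East) = 0.091 + 0.045 + 0.019 + 0.080 + 0.015 = 0.250.
P(Brand=B) = 0.044 + 0.045 + 0.039 + 0.008 = 0.136.
P(Region=East, Brand=B) − P(Region=East)P(Brand=B) = 0.045 − 0.250×0.136 = 0.01100.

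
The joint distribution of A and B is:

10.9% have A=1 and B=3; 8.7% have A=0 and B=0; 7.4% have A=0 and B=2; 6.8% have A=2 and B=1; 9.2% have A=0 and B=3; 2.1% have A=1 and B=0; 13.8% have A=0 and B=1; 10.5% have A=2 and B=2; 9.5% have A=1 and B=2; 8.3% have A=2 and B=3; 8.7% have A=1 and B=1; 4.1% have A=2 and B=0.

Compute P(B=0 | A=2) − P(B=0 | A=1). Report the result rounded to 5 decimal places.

0.07074

P(A=2) = 0.041 + 0.068 + 0.105 + 0.083 = 0.297; P(B=0 | A=2) = 0.041/0.297 = 0.138047.
P(A=1) = 0.021 + 0.087 + 0.095 + 0.109 = 0.312; P(B=0 | A=1) = 0.021/0.312 = 0.067308.
Difference = 0.07074.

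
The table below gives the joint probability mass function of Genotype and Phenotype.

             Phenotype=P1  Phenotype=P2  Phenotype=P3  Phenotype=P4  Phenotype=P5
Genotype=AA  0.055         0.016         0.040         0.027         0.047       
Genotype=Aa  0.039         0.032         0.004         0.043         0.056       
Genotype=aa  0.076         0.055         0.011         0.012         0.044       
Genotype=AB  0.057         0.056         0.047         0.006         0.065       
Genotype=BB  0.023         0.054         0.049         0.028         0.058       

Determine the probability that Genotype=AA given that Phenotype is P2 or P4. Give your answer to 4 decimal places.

0.1307

P(Phenotype=P2) = 0.016 + 0.032 + 0.055 + 0.056 + 0.054 = 0.213.
P(Phenotype=P4) = 0.027 + 0.043 + 0.012 + 0.006 + 0.028 = 0.116.
P(Phenotype ∈ {P2, P4}) = 0.213 + 0.116 = 0.329; P(Genotype=AA, Phenotype ∈ {P2, P4}) = 0.016 + 0.027 = 0.043.
P(Genotype=AA | Phenotype ∈ {P2, P4}) = 0.043/0.329 = 0.1307.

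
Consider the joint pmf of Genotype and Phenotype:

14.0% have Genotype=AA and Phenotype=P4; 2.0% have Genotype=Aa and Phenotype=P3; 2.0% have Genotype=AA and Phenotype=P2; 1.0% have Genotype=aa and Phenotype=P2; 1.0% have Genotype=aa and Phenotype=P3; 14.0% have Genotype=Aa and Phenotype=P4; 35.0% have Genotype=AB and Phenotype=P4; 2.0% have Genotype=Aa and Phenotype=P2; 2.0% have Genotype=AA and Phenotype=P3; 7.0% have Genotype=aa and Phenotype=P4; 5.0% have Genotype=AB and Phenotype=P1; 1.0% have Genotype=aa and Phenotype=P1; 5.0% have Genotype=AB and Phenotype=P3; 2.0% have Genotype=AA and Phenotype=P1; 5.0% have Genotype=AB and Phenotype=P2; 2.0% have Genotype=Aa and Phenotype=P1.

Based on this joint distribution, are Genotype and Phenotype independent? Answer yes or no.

Every cell satisfies P(Genotype,Phenotype) = P(Genotype)·P(Phenotype). For instance P(Genotype=AA) = 0.200, P(Phenotype=P2) = 0.100, and 0.200×0.100 = 0.020 matches the joint entry. So Genotype and Phenotype are independent.

yes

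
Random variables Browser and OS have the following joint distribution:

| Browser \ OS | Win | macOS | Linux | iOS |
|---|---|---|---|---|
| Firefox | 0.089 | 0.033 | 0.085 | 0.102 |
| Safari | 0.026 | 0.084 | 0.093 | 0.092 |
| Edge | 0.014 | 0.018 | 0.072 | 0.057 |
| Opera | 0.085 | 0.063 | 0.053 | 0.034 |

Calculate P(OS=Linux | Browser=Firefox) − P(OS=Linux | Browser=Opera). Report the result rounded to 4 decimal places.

P(Browser=Firefox) = 0.089 + 0.033 + 0.085 + 0.102 = 0.309; P(OS=Linux | Browser=Firefox) = 0.085/0.309 = 0.27508.
P(Browser=Opera) = 0.085 + 0.063 + 0.053 + 0.034 = 0.235; P(OS=Linux | Browser=Opera) = 0.053/0.235 = 0.22553.
Difference = 0.0495.

0.0495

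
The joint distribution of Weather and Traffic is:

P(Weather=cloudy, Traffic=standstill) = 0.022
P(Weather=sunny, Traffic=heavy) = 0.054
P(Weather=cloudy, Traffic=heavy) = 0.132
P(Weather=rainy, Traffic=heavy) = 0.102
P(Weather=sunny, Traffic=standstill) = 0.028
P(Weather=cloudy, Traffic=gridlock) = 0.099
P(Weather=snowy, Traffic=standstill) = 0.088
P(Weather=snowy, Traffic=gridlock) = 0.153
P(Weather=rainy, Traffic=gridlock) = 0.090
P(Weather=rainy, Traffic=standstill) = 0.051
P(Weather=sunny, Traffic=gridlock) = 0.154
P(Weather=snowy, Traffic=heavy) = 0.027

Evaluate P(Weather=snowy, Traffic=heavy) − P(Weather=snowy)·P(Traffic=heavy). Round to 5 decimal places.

-0.05742

P(Weather=snowy) = 0.027 + 0.153 + 0.088 = 0.268.
P(Traffic=heavy) = 0.054 + 0.132 + 0.102 + 0.027 = 0.315.
P(Weather=snowy, Traffic=heavy) − P(Weather=snowy)P(Traffic=heavy) = 0.027 − 0.268×0.315 = -0.05742.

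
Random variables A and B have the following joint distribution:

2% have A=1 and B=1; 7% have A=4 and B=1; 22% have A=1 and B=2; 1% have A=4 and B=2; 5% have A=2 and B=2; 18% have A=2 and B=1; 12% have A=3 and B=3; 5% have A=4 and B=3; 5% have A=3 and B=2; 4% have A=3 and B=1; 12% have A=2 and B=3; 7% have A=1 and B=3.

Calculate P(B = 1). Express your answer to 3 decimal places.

0.310

P(B=1) = 0.02 + 0.18 + 0.04 + 0.07 = 0.31.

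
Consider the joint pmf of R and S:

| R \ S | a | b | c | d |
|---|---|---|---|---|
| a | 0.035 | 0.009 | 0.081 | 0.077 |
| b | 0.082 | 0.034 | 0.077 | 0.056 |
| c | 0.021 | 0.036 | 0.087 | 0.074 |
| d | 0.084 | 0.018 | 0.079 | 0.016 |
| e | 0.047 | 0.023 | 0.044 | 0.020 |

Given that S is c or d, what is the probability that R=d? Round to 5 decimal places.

P(S=c) = 0.081 + 0.077 + 0.087 + 0.079 + 0.044 = 0.368.
P(S=d) = 0.077 + 0.056 + 0.074 + 0.016 + 0.020 = 0.243.
P(S ∈ {c, d}) = 0.368 + 0.243 = 0.611; P(R=d, S ∈ {c, d}) = 0.079 + 0.016 = 0.095.
P(R=d | S ∈ {c, d}) = 0.095/0.611 = 0.15548.

0.15548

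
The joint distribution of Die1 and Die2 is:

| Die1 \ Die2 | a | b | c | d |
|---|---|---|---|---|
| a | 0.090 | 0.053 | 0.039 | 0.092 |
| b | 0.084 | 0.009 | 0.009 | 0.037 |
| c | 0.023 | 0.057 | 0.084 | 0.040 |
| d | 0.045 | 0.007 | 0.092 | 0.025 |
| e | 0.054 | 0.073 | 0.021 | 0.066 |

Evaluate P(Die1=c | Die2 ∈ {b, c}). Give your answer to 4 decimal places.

P(Die2=b) = 0.053 + 0.009 + 0.057 + 0.007 + 0.073 = 0.199.
P(Die2=c) = 0.039 + 0.009 + 0.084 + 0.092 + 0.021 = 0.245.
P(Die2 ∈ {b, c}) = 0.199 + 0.245 = 0.444; P(Die1=c, Die2 ∈ {b, c}) = 0.057 + 0.084 = 0.141.
P(Die1=c | Die2 ∈ {b, c}) = 0.141/0.444 = 0.3176.

0.3176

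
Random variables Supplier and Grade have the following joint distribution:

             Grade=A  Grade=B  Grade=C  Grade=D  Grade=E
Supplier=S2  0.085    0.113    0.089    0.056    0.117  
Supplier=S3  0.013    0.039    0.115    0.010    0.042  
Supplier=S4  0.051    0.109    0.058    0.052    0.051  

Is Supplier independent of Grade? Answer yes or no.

no

P(Supplier=S3) = 0.219 and P(Grade=C) = 0.262, so their product is 0.05738, but P(Supplier=S3, Grade=C) = 0.115. Since these differ, Supplier and Grade are not independent.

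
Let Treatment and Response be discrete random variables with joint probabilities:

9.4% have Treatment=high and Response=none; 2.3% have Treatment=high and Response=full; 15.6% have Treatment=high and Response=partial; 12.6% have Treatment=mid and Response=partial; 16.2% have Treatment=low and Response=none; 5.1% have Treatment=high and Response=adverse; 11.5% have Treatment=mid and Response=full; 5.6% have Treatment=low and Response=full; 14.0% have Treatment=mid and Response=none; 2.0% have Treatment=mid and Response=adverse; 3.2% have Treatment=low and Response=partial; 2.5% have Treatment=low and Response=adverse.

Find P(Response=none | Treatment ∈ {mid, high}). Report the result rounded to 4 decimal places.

P(Treatment=mid) = 0.140 + 0.126 + 0.115 + 0.020 = 0.401.
P(Treatment=high) = 0.094 + 0.156 + 0.023 + 0.051 = 0.324.
P(Treatment ∈ {mid, high}) = 0.401 + 0.324 = 0.725; P(Response=none, Treatment ∈ {mid, high}) = 0.140 + 0.094 = 0.234.
P(Response=none | Treatment ∈ {mid, high}) = 0.234/0.725 = 0.3228.

0.3228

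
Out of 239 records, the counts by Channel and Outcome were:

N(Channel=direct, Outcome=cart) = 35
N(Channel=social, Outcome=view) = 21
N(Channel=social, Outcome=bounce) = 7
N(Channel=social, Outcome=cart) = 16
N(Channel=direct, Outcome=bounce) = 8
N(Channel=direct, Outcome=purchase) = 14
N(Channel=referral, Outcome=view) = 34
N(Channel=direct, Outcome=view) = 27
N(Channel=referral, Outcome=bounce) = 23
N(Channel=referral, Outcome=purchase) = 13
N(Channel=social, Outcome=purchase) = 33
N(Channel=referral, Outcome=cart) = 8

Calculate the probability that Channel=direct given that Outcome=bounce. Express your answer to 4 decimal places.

0.2105

Total with Outcome=bounce: 7 + 8 + 23 = 38.
P(Channel=direct | Outcome=bounce) = 8/38 = 0.2105.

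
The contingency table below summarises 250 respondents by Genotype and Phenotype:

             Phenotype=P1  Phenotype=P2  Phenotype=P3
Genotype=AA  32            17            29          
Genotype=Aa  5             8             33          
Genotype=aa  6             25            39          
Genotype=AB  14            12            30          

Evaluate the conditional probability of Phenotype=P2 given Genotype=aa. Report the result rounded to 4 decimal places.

0.3571

Total with Genotype=aa: 6 + 25 + 39 = 70.
P(Phenotype=P2 | Genotype=aa) = 25/70 = 0.3571.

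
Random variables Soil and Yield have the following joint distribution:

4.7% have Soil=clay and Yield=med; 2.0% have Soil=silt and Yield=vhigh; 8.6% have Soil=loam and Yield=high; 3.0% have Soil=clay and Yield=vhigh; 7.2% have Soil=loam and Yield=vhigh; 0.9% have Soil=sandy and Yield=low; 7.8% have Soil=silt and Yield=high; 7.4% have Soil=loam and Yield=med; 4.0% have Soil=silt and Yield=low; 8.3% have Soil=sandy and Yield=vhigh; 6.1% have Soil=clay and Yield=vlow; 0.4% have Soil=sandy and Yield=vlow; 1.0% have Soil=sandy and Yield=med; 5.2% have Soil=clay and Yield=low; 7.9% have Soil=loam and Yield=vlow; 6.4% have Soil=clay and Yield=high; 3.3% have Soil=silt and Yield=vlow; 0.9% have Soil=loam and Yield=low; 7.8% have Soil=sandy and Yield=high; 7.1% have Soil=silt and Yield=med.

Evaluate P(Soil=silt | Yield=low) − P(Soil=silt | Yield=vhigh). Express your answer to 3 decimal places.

0.266

P(Yield=low) = 0.009 + 0.009 + 0.052 + 0.040 = 0.110; P(Soil=silt | Yield=low) = 0.040/0.110 = 0.3636.
P(Yield=vhigh) = 0.083 + 0.072 + 0.030 + 0.020 = 0.205; P(Soil=silt | Yield=vhigh) = 0.020/0.205 = 0.0976.
Difference = 0.266.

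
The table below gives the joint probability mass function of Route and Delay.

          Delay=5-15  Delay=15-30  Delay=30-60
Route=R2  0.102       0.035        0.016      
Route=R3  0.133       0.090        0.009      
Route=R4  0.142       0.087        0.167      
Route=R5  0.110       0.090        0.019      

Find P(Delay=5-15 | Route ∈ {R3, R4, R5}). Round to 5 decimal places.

0.45455

P(Route=R3) = 0.133 + 0.090 + 0.009 = 0.232.
P(Route=R4) = 0.142 + 0.087 + 0.167 = 0.396.
P(Route=R5) = 0.110 + 0.090 + 0.019 = 0.219.
P(Route ∈ {R3, R4, R5}) = 0.232 + 0.396 + 0.219 = 0.847; P(Delay=5-15, Route ∈ {R3, R4, R5}) = 0.133 + 0.142 + 0.110 = 0.385.
P(Delay=5-15 | Route ∈ {R3, R4, R5}) = 0.385/0.847 = 0.45455.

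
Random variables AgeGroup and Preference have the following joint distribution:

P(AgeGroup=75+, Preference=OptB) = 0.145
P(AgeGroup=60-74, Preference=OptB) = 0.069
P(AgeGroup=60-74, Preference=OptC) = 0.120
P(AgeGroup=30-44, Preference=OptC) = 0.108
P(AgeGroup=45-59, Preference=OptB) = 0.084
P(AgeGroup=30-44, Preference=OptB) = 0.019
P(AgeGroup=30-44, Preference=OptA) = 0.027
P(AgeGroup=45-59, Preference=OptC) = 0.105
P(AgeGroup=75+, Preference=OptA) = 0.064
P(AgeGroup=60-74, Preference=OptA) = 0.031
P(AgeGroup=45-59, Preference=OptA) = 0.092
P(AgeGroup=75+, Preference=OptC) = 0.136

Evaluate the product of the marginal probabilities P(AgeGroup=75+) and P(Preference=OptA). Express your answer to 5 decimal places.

0.07383

P(AgeGroup=75+) = 0.064 + 0.145 + 0.136 = 0.345.
P(Preference=OptA) = 0.027 + 0.092 + 0.031 + 0.064 = 0.214.
Product: 0.345 × 0.214 = 0.07383.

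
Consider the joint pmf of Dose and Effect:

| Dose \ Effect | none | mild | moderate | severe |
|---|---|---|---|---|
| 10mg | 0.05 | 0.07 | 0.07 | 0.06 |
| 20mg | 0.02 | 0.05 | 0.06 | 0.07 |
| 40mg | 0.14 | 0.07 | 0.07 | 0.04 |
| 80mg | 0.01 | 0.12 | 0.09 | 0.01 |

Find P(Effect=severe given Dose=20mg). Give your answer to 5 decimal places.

P(Dose=20mg) = 0.02 + 0.05 + 0.06 + 0.07 = 0.20.
P(Effect=severe | Dose=20mg) = 0.07/0.20 = 0.35000.

0.35000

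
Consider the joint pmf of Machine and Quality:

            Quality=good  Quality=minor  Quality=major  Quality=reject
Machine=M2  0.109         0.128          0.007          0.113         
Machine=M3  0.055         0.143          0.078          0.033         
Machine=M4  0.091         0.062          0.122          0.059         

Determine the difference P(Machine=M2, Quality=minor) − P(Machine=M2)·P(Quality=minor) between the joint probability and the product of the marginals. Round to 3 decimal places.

P(Machine=M2) = 0.109 + 0.128 + 0.007 + 0.113 = 0.357.
P(Quality=minor) = 0.128 + 0.143 + 0.062 = 0.333.
P(Machine=M2, Quality=minor) − P(Machine=M2)P(Quality=minor) = 0.128 − 0.357×0.333 = 0.009.

0.009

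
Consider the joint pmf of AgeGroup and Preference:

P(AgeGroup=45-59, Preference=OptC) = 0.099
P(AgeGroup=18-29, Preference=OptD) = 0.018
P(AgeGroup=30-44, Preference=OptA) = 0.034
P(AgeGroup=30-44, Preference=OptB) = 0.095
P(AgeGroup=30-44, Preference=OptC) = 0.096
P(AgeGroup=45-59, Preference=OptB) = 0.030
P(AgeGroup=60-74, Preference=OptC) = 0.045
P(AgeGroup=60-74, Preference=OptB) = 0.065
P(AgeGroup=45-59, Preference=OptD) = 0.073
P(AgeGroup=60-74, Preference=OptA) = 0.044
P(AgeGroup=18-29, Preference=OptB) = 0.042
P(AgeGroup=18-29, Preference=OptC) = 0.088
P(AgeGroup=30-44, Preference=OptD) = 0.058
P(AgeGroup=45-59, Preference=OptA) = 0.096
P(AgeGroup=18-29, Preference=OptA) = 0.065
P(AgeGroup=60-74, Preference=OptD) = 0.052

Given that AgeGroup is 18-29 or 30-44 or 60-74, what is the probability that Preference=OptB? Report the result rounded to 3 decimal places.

P(AgeGroup=18-29) = 0.065 + 0.042 + 0.088 + 0.018 = 0.213.
P(AgeGroup=30-44) = 0.034 + 0.095 + 0.096 + 0.058 = 0.283.
P(AgeGroup=60-74) = 0.044 + 0.065 + 0.045 + 0.052 = 0.206.
P(AgeGroup ∈ {18-29, 30-44, 60-74}) = 0.213 + 0.283 + 0.206 = 0.702; P(Preference=OptB, AgeGroup ∈ {18-29, 30-44, 60-74}) = 0.042 + 0.095 + 0.065 = 0.202.
P(Preference=OptB | AgeGroup ∈ {18-29, 30-44, 60-74}) = 0.202/0.702 = 0.288.

0.288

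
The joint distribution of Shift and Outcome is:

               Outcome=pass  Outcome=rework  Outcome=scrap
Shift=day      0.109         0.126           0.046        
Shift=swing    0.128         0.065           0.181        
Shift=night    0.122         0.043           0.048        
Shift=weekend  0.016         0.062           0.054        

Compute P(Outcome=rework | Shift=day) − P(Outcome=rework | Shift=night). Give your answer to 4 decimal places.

0.2465

P(Shift=day) = 0.109 + 0.126 + 0.046 = 0.281; P(Outcome=rework | Shift=day) = 0.126/0.281 = 0.44840.
P(Shift=night) = 0.122 + 0.043 + 0.048 = 0.213; P(Outcome=rework | Shift=night) = 0.043/0.213 = 0.20188.
Difference = 0.2465.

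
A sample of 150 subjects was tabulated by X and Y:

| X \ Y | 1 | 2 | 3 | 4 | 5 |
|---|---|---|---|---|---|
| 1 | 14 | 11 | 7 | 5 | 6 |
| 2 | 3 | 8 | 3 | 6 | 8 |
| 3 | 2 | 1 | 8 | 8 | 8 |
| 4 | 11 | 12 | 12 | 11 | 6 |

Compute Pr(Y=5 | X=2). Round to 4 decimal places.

Total with X=2: 3 + 8 + 3 + 6 + 8 = 28.
P(Y=5 | X=2) = 8/28 = 0.2857.

0.2857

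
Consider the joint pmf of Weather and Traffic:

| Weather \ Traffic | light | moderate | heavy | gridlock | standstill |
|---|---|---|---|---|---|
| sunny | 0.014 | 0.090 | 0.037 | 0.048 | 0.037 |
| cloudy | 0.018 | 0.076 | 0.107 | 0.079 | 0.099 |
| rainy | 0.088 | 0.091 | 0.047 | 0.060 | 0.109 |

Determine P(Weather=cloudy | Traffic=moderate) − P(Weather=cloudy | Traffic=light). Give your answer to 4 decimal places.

P(Traffic=moderate) = 0.090 + 0.076 + 0.091 = 0.257; P(Weather=cloudy | Traffic=moderate) = 0.076/0.257 = 0.29572.
P(Traffic=light) = 0.014 + 0.018 + 0.088 = 0.120; P(Weather=cloudy | Traffic=light) = 0.018/0.120 = 0.15000.
Difference = 0.1457.

0.1457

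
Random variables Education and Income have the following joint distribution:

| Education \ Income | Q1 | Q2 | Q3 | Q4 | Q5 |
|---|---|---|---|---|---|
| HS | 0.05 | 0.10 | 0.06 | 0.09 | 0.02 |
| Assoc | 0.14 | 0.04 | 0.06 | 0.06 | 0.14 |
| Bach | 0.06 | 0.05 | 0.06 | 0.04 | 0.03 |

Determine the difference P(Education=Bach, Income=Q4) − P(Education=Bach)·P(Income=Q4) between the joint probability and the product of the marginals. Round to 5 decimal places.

-0.00560

P(Education=Bach) = 0.06 + 0.05 + 0.06 + 0.04 + 0.03 = 0.24.
P(Income=Q4) = 0.09 + 0.06 + 0.04 = 0.19.
P(Education=Bach, Income=Q4) − P(Education=Bach)P(Income=Q4) = 0.04 − 0.24×0.19 = -0.00560.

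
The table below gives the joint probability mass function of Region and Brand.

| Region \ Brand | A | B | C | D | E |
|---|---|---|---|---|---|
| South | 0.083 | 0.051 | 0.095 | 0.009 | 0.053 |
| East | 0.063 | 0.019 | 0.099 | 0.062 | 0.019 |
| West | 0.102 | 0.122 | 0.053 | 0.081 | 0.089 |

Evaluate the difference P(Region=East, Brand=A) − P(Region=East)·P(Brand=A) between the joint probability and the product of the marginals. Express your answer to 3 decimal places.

P(Region=East) = 0.063 + 0.019 + 0.099 + 0.062 + 0.019 = 0.262.
P(Brand=A) = 0.083 + 0.063 + 0.102 = 0.248.
P(Region=East, Brand=A) − P(Region=East)P(Brand=A) = 0.063 − 0.262×0.248 = -0.002.

-0.002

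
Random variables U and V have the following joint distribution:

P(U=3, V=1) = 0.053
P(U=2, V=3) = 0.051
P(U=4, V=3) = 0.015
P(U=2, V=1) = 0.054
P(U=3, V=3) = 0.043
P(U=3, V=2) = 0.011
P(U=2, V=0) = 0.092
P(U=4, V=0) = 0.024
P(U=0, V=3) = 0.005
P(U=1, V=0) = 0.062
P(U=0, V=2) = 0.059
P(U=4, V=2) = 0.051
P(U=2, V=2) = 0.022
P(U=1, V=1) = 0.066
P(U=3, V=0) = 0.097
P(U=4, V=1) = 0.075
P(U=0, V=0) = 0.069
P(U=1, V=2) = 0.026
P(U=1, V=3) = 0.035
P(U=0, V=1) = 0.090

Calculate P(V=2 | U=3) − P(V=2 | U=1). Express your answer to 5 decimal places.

-0.08364

P(U=3) = 0.097 + 0.053 + 0.011 + 0.043 = 0.204; P(V=2 | U=3) = 0.011/0.204 = 0.053922.
P(U=1) = 0.062 + 0.066 + 0.026 + 0.035 = 0.189; P(V=2 | U=1) = 0.026/0.189 = 0.137566.
Difference = -0.08364.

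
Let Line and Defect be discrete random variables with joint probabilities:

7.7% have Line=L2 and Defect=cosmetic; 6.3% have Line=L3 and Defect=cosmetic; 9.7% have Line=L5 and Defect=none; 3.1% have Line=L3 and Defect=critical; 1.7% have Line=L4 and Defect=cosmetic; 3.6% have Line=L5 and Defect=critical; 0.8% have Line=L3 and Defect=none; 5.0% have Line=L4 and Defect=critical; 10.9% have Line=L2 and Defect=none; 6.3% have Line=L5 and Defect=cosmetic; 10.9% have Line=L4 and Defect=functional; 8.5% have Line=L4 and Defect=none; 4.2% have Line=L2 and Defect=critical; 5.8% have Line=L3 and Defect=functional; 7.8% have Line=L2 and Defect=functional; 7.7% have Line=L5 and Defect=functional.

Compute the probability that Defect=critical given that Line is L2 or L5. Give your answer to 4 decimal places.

P(Line=L2) = 0.109 + 0.077 + 0.078 + 0.042 = 0.306.
P(Line=L5) = 0.097 + 0.063 + 0.077 + 0.036 = 0.273.
P(Line ∈ {L2, L5}) = 0.306 + 0.273 = 0.579; P(Defect=critical, Line ∈ {L2, L5}) = 0.042 + 0.036 = 0.078.
P(Defect=critical | Line ∈ {L2, L5}) = 0.078/0.579 = 0.1347.

0.1347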